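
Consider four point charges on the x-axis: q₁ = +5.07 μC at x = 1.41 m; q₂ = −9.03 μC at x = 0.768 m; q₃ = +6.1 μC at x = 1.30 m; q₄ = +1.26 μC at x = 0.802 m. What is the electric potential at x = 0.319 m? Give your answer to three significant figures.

The total potential is the scalar sum of each charge's contribution, V = Σ kqᵢ/rᵢ.
Distances from the field point to each charge: r₁ = 1.09 m, r₂ = 0.449 m, r₃ = 0.981 m, r₄ = 0.483 m.
V = k[(5.07×10⁻⁶)/(1.09) + (-9.03×10⁻⁶)/(0.449) + (6.10×10⁻⁶)/(0.981) + (1.26×10⁻⁶)/(0.483)] = -5.97×10⁴ V.

-5.97×10⁴ V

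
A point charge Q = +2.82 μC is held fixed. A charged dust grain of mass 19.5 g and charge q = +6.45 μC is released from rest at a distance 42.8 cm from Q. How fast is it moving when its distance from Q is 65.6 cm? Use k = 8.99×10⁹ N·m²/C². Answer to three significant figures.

3.69 m/s

Only the electrostatic force acts, so mechanical energy is conserved: ½mv² = U₁ − U₂ = kQq(1/r₁ − 1/r₂).
U₁ − U₂ = (8.99×10⁹ N·m²/C²)(2.82×10⁻⁶ C)(6.45×10⁻⁶ C)(1/0.428 − 1/0.656) = 0.133 J.
v = √(2·0.133/0.0195) = 3.69 m/s.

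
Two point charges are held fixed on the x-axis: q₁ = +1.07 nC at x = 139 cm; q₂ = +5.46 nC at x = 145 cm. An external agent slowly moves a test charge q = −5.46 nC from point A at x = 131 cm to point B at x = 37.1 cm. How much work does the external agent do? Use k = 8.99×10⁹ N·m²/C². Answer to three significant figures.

For quasistatic motion the external work equals the change in potential energy: W_ext = qΔV = q(V_B − V_A).
At A: distances to the source charges are 0.0800 m, 0.140 m; V_A = Σ kqᵢ/rᵢ = 471 V.
At B: distances to the source charges are 1.02 m, 1.08 m; V_B = Σ kqᵢ/rᵢ = 54.9 V.
ΔV = V_B − V_A = -416 V.
W_ext = qΔV = (-5.46×10⁻⁹ C)(-416 V) = 2.27×10⁻⁶ J.

2.27×10⁻⁶ J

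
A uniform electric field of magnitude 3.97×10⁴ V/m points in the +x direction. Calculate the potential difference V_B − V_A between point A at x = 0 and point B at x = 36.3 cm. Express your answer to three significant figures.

In a uniform field, potential decreases in the direction of E: V_B − V_A = −E·Δx.
V_B − V_A = −(3.97×10⁴ V/m)(0.363 m) = -1.44×10⁴ V.

-1.44×10⁴ V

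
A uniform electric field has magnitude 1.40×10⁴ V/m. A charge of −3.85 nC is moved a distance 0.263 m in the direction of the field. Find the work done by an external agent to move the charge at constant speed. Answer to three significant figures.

The potential change for a displacement 0.263 m in the direction of the field is ΔV = −Ed = -3680 V.
W_ext = qΔV = 1.42×10⁻⁵ J.

1.42×10⁻⁵ J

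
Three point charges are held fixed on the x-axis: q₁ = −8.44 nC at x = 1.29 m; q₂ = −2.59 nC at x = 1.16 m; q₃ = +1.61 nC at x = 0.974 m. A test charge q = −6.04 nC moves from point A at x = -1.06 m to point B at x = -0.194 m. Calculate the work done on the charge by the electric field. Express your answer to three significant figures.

-1.22×10⁻⁷ J

The work done by the electric force is W_field = −ΔU = −q(V_B − V_A) = q(V_A − V_B).
At A: distances to the source charges are 2.35 m, 2.22 m, 2.03 m; V_A = Σ kqᵢ/rᵢ = -35.7 V.
At B: distances to the source charges are 1.48 m, 1.35 m, 1.17 m; V_B = Σ kqᵢ/rᵢ = -55.9 V.
ΔV = V_B − V_A = -20.3 V.
W_field = −qΔV = −(-6.04×10⁻⁹ C)(-20.3 V) = -1.22×10⁻⁷ J.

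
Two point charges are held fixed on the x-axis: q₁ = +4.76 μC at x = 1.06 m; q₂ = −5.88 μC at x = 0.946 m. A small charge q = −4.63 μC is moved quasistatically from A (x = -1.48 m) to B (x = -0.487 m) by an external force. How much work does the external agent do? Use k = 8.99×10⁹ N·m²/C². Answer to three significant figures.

For quasistatic motion the external work equals the change in potential energy: W_ext = qΔV = q(V_B − V_A).
At A: distances to the source charges are 2.54 m, 2.43 m; V_A = Σ kqᵢ/rᵢ = -4940 V.
At B: distances to the source charges are 1.55 m, 1.43 m; V_B = Σ kqᵢ/rᵢ = -9230 V.
ΔV = V_B − V_A = -4280 V.
W_ext = qΔV = (-4.63×10⁻⁶ C)(-4280 V) = 0.0198 J.

0.0198 J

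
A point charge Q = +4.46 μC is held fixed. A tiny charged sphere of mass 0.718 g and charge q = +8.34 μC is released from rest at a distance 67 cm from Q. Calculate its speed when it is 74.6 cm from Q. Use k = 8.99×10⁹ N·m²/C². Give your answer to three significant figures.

Only the electrostatic force acts, so mechanical energy is conserved: ½mv² = U₁ − U₂ = kQq(1/r₁ − 1/r₂).
U₁ − U₂ = (8.99×10⁹ N·m²/C²)(4.46×10⁻⁶ C)(8.34×10⁻⁶ C)(1/0.670 − 1/0.746) = 0.0508 J.
v = √(2·0.0508/7.18×10⁻⁴) = 11.9 m/s.

11.9 m/s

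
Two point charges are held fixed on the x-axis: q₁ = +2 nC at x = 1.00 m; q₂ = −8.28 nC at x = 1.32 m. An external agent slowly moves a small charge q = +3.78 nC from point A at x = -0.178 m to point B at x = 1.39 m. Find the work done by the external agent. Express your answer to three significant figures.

For quasistatic motion the external work equals the change in potential energy: W_ext = qΔV = q(V_B − V_A).
At A: distances to the source charges are 1.18 m, 1.50 m; V_A = Σ kqᵢ/rᵢ = -34.4 V.
At B: distances to the source charges are 0.390 m, 0.0700 m; V_B = Σ kqᵢ/rᵢ = -1020 V.
ΔV = V_B − V_A = -983 V.
W_ext = qΔV = (3.78×10⁻⁹ C)(-983 V) = -3.72×10⁻⁶ J.

-3.72×10⁻⁶ J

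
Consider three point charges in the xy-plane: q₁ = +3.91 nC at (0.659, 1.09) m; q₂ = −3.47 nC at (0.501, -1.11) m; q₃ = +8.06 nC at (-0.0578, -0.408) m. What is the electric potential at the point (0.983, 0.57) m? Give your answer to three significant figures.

90.3 V

The total potential is the scalar sum of each charge's contribution, V = Σ kqᵢ/rᵢ.
Distances from the field point to each charge: r₁ = 0.613 m, r₂ = 1.75 m, r₃ = 1.43 m.
V = k[(3.91×10⁻⁹)/(0.613) + (-3.47×10⁻⁹)/(1.75) + (8.06×10⁻⁹)/(1.43)] = 90.3 V.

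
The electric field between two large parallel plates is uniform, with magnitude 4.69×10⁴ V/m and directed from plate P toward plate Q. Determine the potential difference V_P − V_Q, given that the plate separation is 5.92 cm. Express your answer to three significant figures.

In a uniform field, potential decreases in the direction of E: ΔV = −E·d for a displacement d parallel to E.
Going from Q to P is a displacement of 5.92 cm opposite to the field, so V_P − V_Q = +Ed = 2780 V.

2780 V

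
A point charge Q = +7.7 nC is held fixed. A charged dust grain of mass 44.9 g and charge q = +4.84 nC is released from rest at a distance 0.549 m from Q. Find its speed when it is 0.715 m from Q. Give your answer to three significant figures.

Only the electrostatic force acts, so mechanical energy is conserved: ½mv² = U₁ − U₂ = kQq(1/r₁ − 1/r₂).
U₁ − U₂ = (8.99×10⁹ N·m²/C²)(7.70×10⁻⁹ C)(4.84×10⁻⁹ C)(1/0.549 − 1/0.715) = 1.42×10⁻⁷ J.
v = √(2·1.42×10⁻⁷/0.0449) = 2.51×10⁻³ m/s.

2.51×10⁻³ m/s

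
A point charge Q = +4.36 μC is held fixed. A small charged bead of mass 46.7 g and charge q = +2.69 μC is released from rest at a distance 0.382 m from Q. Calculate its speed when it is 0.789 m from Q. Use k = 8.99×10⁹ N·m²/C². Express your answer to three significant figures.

Only the electrostatic force acts, so mechanical energy is conserved: ½mv² = U₁ − U₂ = kQq(1/r₁ − 1/r₂).
U₁ − U₂ = (8.99×10⁹ N·m²/C²)(4.36×10⁻⁶ C)(2.69×10⁻⁶ C)(1/0.382 − 1/0.789) = 0.142 J.
v = √(2·0.142/0.0467) = 2.47 m/s.

2.47 m/s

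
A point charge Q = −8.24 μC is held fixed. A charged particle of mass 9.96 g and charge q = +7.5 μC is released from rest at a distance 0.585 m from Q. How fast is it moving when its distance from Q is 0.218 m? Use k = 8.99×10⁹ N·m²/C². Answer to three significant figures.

Only the electrostatic force acts, so mechanical energy is conserved: ½mv² = U₁ − U₂ = kQq(1/r₁ − 1/r₂).
U₁ − U₂ = (8.99×10⁹ N·m²/C²)(-8.24×10⁻⁶ C)(7.50×10⁻⁶ C)(1/0.585 − 1/0.218) = 1.60 J.
v = √(2·1.60/9.96×10⁻³) = 17.9 m/s.

17.9 m/s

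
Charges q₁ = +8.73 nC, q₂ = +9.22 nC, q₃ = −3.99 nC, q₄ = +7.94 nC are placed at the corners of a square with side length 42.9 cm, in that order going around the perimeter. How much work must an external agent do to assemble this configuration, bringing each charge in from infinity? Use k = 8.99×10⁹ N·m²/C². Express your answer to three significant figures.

The assembly work is the sum of pairwise potential energies, U = Σ_{i<j} kqᵢqⱼ/rᵢⱼ.
The four side pairs have separation 0.429 m and the two diagonal pairs 0.607 m.
Summing all 6 pair terms gives U = 2.27×10⁻⁶ J.

2.27×10⁻⁶ J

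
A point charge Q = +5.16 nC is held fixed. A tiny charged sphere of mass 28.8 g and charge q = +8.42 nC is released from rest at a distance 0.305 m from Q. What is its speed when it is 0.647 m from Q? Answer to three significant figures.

Only the electrostatic force acts, so mechanical energy is conserved: ½mv² = U₁ − U₂ = kQq(1/r₁ − 1/r₂).
U₁ − U₂ = (8.99×10⁹ N·m²/C²)(5.16×10⁻⁹ C)(8.42×10⁻⁹ C)(1/0.305 − 1/0.647) = 6.77×10⁻⁷ J.
v = √(2·6.77×10⁻⁷/0.0288) = 6.86×10⁻³ m/s.

6.86×10⁻³ m/s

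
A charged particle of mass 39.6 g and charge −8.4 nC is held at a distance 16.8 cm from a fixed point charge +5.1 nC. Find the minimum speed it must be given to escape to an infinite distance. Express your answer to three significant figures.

To just escape, total mechanical energy must reach zero at infinity: ½mv²_min + U = 0, so ½mv²_min = −U = |kQq|/r.
|U| = |kQq|/r = (8.99×10⁹ N·m²/C²)(5.10×10⁻⁹)(8.40×10⁻⁹)/(0.168) = 2.29×10⁻⁶ J.
v_min = √(2|U|/m) = √(2·2.29×10⁻⁶/0.0396) = 0.0108 m/s.

0.0108 m/s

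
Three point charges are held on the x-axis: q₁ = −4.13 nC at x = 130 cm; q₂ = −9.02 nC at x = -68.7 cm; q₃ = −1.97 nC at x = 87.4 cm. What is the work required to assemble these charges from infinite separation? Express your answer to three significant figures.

4.43×10⁻⁷ J

The work to assemble the configuration equals its total potential energy, U = Σ kqᵢqⱼ/rᵢⱼ over all pairs.
Pair separations: r₁₂ = 1.99 m, r₁₃ = 0.426 m, r₂₃ = 1.56 m.
U = (1.69×10⁻⁷) + (1.72×10⁻⁷) + (1.02×10⁻⁷) = 4.43×10⁻⁷ J.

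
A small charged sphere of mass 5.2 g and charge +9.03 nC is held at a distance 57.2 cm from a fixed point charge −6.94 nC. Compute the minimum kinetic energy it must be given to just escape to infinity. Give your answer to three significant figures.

9.85×10⁻⁷ J

To just escape, total mechanical energy must reach zero at infinity: ½mv²_min + U = 0, so ½mv²_min = −U = |kQq|/r.
|U| = |kQq|/r = (8.99×10⁹ N·m²/C²)(6.94×10⁻⁹)(9.03×10⁻⁹)/(0.572) = 9.85×10⁻⁷ J.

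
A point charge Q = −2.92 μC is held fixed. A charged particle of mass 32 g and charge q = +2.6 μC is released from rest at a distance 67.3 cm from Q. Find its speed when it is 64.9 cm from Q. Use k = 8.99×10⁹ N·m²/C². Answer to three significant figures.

Only the electrostatic force acts, so mechanical energy is conserved: ½mv² = U₁ − U₂ = kQq(1/r₁ − 1/r₂).
U₁ − U₂ = (8.99×10⁹ N·m²/C²)(-2.92×10⁻⁶ C)(2.60×10⁻⁶ C)(1/0.673 − 1/0.649) = 3.75×10⁻³ J.
v = √(2·3.75×10⁻³/0.0320) = 0.484 m/s.

0.484 m/s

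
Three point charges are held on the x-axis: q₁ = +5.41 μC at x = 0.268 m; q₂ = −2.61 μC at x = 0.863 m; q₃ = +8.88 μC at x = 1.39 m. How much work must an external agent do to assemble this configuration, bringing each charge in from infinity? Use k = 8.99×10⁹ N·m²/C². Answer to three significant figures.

The work to assemble the configuration equals its total potential energy, U = Σ kqᵢqⱼ/rᵢⱼ over all pairs.
Pair separations: r₁₂ = 0.595 m, r₁₃ = 1.12 m, r₂₃ = 0.527 m.
U = (-0.213) + (0.385) + (-0.395) = -0.224 J.

-0.224 J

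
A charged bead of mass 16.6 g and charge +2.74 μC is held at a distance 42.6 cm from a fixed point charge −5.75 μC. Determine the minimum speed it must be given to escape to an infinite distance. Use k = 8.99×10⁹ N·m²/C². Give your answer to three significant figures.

To just escape, total mechanical energy must reach zero at infinity: ½mv²_min + U = 0, so ½mv²_min = −U = |kQq|/r.
|U| = |kQq|/r = (8.99×10⁹ N·m²/C²)(5.75×10⁻⁶)(2.74×10⁻⁶)/(0.426) = 0.332 J.
v_min = √(2|U|/m) = √(2·0.332/0.0166) = 6.33 m/s.

6.33 m/s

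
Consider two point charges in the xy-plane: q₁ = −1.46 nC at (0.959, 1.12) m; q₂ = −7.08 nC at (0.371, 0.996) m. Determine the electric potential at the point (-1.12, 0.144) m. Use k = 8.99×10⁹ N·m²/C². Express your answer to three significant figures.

Electric potential is a scalar, so the contributions from each charge add algebraically: V = Σ kqᵢ/rᵢ.
Distances from the field point to each charge: r₁ = 2.30 m, r₂ = 1.72 m.
V = k[(-1.46×10⁻⁹)/(2.30) + (-7.08×10⁻⁹)/(1.72)] = -42.8 V.

-42.8 V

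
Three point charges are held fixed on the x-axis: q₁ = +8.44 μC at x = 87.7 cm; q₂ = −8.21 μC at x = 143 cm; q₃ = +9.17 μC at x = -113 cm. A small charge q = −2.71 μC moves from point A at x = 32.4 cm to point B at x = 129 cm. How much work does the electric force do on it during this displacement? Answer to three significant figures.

-1.18 J

The work done by the electric force is W_field = −ΔU = −q(V_B − V_A) = q(V_A − V_B).
At A: distances to the source charges are 0.553 m, 1.11 m, 1.45 m; V_A = Σ kqᵢ/rᵢ = 1.27×10⁵ V.
At B: distances to the source charges are 0.413 m, 0.140 m, 2.42 m; V_B = Σ kqᵢ/rᵢ = -3.09×10⁵ V.
ΔV = V_B − V_A = -4.37×10⁵ V.
W_field = −qΔV = −(-2.71×10⁻⁶ C)(-4.37×10⁵ V) = -1.18 J.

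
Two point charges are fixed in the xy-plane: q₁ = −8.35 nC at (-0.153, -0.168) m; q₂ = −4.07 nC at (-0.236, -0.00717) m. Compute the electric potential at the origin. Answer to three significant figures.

Electric potential is a scalar, so the contributions from each charge add algebraically: V = Σ kqᵢ/rᵢ.
Distances from the field point to each charge: r₁ = 0.227 m, r₂ = 0.236 m.
V = k[(-8.35×10⁻⁹)/(0.227) + (-4.07×10⁻⁹)/(0.236)] = -485 V.

-485 V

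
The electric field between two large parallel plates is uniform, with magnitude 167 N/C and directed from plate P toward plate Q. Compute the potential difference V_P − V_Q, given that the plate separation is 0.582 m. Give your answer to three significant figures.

97.2 V

In a uniform field, potential decreases in the direction of E: ΔV = −E·d for a displacement d parallel to E.
Going from Q to P is a displacement of 0.582 m opposite to the field, so V_P − V_Q = +Ed = 97.2 V.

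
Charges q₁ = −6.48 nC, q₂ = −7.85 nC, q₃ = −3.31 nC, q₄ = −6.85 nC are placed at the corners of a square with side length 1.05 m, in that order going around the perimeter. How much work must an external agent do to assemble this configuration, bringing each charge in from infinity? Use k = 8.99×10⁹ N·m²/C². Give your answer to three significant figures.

1.69×10⁻⁶ J

The assembly work is the sum of pairwise potential energies, U = Σ_{i<j} kqᵢqⱼ/rᵢⱼ.
The four side pairs have separation 1.05 m and the two diagonal pairs 1.48 m.
Summing all 6 pair terms gives U = 1.69×10⁻⁶ J.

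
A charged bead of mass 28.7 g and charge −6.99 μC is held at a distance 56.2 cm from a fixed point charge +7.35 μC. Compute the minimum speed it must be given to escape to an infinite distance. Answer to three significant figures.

To just escape, total mechanical energy must reach zero at infinity: ½mv²_min + U = 0, so ½mv²_min = −U = |kQq|/r.
|U| = |kQq|/r = (8.99×10⁹ N·m²/C²)(7.35×10⁻⁶)(6.99×10⁻⁶)/(0.562) = 0.822 J.
v_min = √(2|U|/m) = √(2·0.822/0.0287) = 7.57 m/s.

7.57 m/s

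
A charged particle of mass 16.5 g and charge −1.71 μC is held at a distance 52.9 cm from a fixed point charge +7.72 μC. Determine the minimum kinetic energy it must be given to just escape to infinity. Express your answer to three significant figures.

To just escape, total mechanical energy must reach zero at infinity: ½mv²_min + U = 0, so ½mv²_min = −U = |kQq|/r.
|U| = |kQq|/r = (8.99×10⁹ N·m²/C²)(7.72×10⁻⁶)(1.71×10⁻⁶)/(0.529) = 0.224 J.

0.224 J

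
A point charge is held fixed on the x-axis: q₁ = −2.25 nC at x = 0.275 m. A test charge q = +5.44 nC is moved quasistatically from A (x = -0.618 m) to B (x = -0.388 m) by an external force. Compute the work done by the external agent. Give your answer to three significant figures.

For quasistatic motion the external work equals the change in potential energy: W_ext = qΔV = q(V_B − V_A).
At A: distance to the source charge is 0.893 m; V_A = kq₁/r = -22.7 V.
At B: distance to the source charge is 0.663 m; V_B = kq₁/r = -30.5 V.
ΔV = V_B − V_A = -7.86 V.
W_ext = qΔV = (5.44×10⁻⁹ C)(-7.86 V) = -4.27×10⁻⁸ J.

-4.27×10⁻⁸ J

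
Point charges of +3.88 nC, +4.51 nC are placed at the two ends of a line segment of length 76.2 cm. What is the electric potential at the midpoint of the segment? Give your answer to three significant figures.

198 V

The total potential is the scalar sum of each charge's contribution, V = Σ kqᵢ/rᵢ.
Each charge is 0.381 m from the midpoint.
V = k[(3.88×10⁻⁹)/(0.381) + (4.51×10⁻⁹)/(0.381)] = 198 V.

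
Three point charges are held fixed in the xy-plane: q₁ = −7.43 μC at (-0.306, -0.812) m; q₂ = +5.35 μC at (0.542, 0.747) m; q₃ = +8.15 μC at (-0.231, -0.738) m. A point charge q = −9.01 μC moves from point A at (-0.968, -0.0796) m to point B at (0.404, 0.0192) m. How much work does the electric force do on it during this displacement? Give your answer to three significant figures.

The work done by the electric force is W_field = −ΔU = −q(V_B − V_A) = q(V_A − V_B).
At A: distances to the source charges are 0.987 m, 1.72 m, 0.988 m; V_A = Σ kqᵢ/rᵢ = 3.44×10⁴ V.
At B: distances to the source charges are 1.09 m, 0.741 m, 0.988 m; V_B = Σ kqᵢ/rᵢ = 7.80×10⁴ V.
ΔV = V_B − V_A = 4.35×10⁴ V.
W_field = −qΔV = −(-9.01×10⁻⁶ C)(4.35×10⁴ V) = 0.392 J.

0.392 J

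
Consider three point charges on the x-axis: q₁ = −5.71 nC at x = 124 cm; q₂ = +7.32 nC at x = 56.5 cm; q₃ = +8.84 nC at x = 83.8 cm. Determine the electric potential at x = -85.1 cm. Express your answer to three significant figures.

The total potential is the scalar sum of each charge's contribution, V = Σ kqᵢ/rᵢ.
Distances from the field point to each charge: r₁ = 2.09 m, r₂ = 1.42 m, r₃ = 1.69 m.
V = k[(-5.71×10⁻⁹)/(2.09) + (7.32×10⁻⁹)/(1.42) + (8.84×10⁻⁹)/(1.69)] = 69.0 V.

69.0 V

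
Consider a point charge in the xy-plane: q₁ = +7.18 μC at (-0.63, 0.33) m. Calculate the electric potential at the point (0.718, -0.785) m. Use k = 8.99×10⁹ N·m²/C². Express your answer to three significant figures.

3.69×10⁴ V

The total potential is the scalar sum of each charge's contribution, V = Σ kqᵢ/rᵢ.
Distances from the field point to each charge: r₁ = 1.75 m.
V = k[(7.18×10⁻⁶)/(1.75)] = 3.69×10⁴ V.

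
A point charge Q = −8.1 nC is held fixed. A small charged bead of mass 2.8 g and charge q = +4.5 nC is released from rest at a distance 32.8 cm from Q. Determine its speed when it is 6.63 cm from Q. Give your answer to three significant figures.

0.0531 m/s

Only the electrostatic force acts, so mechanical energy is conserved: ½mv² = U₁ − U₂ = kQq(1/r₁ − 1/r₂).
U₁ − U₂ = (8.99×10⁹ N·m²/C²)(-8.10×10⁻⁹ C)(4.50×10⁻⁹ C)(1/0.328 − 1/0.0663) = 3.94×10⁻⁶ J.
v = √(2·3.94×10⁻⁶/2.80×10⁻³) = 0.0531 m/s.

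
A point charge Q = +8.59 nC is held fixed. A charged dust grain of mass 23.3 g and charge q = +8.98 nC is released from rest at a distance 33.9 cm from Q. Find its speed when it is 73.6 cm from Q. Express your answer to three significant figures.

9.73×10⁻³ m/s

Only the electrostatic force acts, so mechanical energy is conserved: ½mv² = U₁ − U₂ = kQq(1/r₁ − 1/r₂).
U₁ − U₂ = (8.99×10⁹ N·m²/C²)(8.59×10⁻⁹ C)(8.98×10⁻⁹ C)(1/0.339 − 1/0.736) = 1.10×10⁻⁶ J.
v = √(2·1.10×10⁻⁶/0.0233) = 9.73×10⁻³ m/s.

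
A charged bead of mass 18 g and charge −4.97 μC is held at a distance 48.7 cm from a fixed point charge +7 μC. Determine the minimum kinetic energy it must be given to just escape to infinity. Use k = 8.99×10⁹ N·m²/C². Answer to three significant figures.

To just escape, total mechanical energy must reach zero at infinity: ½mv²_min + U = 0, so ½mv²_min = −U = |kQq|/r.
|U| = |kQq|/r = (8.99×10⁹ N·m²/C²)(7.00×10⁻⁶)(4.97×10⁻⁶)/(0.487) = 0.642 J.

0.642 J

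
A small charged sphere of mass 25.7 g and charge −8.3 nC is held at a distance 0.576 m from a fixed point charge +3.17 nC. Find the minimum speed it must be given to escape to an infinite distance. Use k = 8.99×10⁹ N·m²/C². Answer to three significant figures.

5.65×10⁻³ m/s

To just escape, total mechanical energy must reach zero at infinity: ½mv²_min + U = 0, so ½mv²_min = −U = |kQq|/r.
|U| = |kQq|/r = (8.99×10⁹ N·m²/C²)(3.17×10⁻⁹)(8.30×10⁻⁹)/(0.576) = 4.11×10⁻⁷ J.
v_min = √(2|U|/m) = √(2·4.11×10⁻⁷/0.0257) = 5.65×10⁻³ m/s.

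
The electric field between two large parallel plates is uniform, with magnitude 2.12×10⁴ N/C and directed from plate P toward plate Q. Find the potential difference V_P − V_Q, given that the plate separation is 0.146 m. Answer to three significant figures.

In a uniform field, potential decreases in the direction of E: ΔV = −E·d for a displacement d parallel to E.
Going from Q to P is a displacement of 0.146 m opposite to the field, so V_P − V_Q = +Ed = 3100 V.

3100 V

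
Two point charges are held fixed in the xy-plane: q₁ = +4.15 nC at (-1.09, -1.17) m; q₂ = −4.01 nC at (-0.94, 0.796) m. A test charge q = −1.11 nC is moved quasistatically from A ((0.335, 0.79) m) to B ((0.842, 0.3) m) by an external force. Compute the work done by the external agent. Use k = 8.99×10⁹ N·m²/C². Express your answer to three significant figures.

-9.72×10⁻⁹ J

For quasistatic motion the external work equals the change in potential energy: W_ext = qΔV = q(V_B − V_A).
At A: distances to the source charges are 2.42 m, 1.28 m; V_A = Σ kqᵢ/rᵢ = -12.9 V.
At B: distances to the source charges are 2.43 m, 1.85 m; V_B = Σ kqᵢ/rᵢ = -4.12 V.
ΔV = V_B − V_A = 8.76 V.
W_ext = qΔV = (-1.11×10⁻⁹ C)(8.76 V) = -9.72×10⁻⁹ J.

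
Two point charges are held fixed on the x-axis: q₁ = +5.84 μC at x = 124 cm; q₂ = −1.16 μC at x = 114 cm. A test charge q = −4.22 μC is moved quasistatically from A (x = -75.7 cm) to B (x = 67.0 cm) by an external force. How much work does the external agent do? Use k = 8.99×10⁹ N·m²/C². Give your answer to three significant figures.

-0.207 J

For quasistatic motion the external work equals the change in potential energy: W_ext = qΔV = q(V_B − V_A).
At A: distances to the source charges are 2.00 m, 1.90 m; V_A = Σ kqᵢ/rᵢ = 2.08×10⁴ V.
At B: distances to the source charges are 0.570 m, 0.470 m; V_B = Σ kqᵢ/rᵢ = 6.99×10⁴ V.
ΔV = V_B − V_A = 4.91×10⁴ V.
W_ext = qΔV = (-4.22×10⁻⁶ C)(4.91×10⁴ V) = -0.207 J.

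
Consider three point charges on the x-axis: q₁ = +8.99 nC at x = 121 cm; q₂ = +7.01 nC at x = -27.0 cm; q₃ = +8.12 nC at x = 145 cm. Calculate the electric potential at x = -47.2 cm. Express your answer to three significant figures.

The total potential is the scalar sum of each charge's contribution, V = Σ kqᵢ/rᵢ.
Distances from the field point to each charge: r₁ = 1.68 m, r₂ = 0.202 m, r₃ = 1.92 m.
V = k[(8.99×10⁻⁹)/(1.68) + (7.01×10⁻⁹)/(0.202) + (8.12×10⁻⁹)/(1.92)] = 398 V.

398 V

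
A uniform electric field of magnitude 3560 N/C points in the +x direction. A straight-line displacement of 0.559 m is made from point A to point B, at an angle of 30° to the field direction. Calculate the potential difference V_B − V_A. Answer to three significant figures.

-1720 V

Only the component of displacement along E changes the potential: ΔV = −E·d·cosθ.
ΔV = −(3560 V/m)(0.559 m)cos30° = -1720 V.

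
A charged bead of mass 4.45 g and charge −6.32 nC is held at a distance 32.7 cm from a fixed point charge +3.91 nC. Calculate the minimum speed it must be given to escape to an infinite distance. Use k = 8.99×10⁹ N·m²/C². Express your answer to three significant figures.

To just escape, total mechanical energy must reach zero at infinity: ½mv²_min + U = 0, so ½mv²_min = −U = |kQq|/r.
|U| = |kQq|/r = (8.99×10⁹ N·m²/C²)(3.91×10⁻⁹)(6.32×10⁻⁹)/(0.327) = 6.79×10⁻⁷ J.
v_min = √(2|U|/m) = √(2·6.79×10⁻⁷/4.45×10⁻³) = 0.0175 m/s.

0.0175 m/s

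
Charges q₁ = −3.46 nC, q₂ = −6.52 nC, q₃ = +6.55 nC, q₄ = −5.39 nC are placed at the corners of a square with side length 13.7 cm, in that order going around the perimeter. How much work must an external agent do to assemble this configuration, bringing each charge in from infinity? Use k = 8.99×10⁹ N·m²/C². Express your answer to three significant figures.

-1.84×10⁻⁶ J

The assembly work is the sum of pairwise potential energies, U = Σ_{i<j} kqᵢqⱼ/rᵢⱼ.
The four side pairs have separation 0.137 m and the two diagonal pairs 0.194 m.
Summing all 6 pair terms gives U = -1.84×10⁻⁶ J.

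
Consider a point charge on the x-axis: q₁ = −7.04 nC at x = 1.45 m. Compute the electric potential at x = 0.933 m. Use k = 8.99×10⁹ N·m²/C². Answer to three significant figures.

-122 V

The total potential is the scalar sum of each charge's contribution, V = Σ kqᵢ/rᵢ.
V = k[(-7.04×10⁻⁹)/(0.517)] = -122 V.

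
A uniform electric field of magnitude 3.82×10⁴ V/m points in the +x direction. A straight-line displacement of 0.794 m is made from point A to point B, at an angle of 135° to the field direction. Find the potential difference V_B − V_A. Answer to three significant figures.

Only the component of displacement along E changes the potential: ΔV = −E·d·cosθ.
ΔV = −(3.82×10⁴ V/m)(0.794 m)cos135° = 2.14×10⁴ V.

2.14×10⁴ V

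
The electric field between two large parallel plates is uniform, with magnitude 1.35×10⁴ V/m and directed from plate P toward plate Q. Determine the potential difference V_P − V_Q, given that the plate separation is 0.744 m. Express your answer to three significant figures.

In a uniform field, potential decreases in the direction of E: ΔV = −E·d for a displacement d parallel to E.
Going from Q to P is a displacement of 0.744 m opposite to the field, so V_P − V_Q = +Ed = 1.00×10⁴ V.

1.00×10⁴ V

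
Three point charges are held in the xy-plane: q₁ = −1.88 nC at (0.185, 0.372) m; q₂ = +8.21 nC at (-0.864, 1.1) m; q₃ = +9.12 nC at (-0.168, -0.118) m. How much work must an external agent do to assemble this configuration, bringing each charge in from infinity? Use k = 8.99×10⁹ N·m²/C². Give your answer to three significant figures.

1.16×10⁻⁷ J

The work to assemble the configuration equals its total potential energy, U = Σ kqᵢqⱼ/rᵢⱼ over all pairs.
Pair separations: r₁₂ = 1.28 m, r₁₃ = 0.604 m, r₂₃ = 1.40 m.
U = (-1.09×10⁻⁷) + (-2.55×10⁻⁷) + (4.80×10⁻⁷) = 1.16×10⁻⁷ J.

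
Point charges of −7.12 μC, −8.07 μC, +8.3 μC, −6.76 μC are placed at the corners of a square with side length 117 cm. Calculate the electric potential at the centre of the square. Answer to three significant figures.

-1.48×10⁵ V

Electric potential is a scalar, so the contributions from each charge add algebraically: V = Σ kqᵢ/rᵢ.
The distance from each corner to the centre is a√2/2 = 0.827 m.
V = k[(-7.12×10⁻⁶)/(0.827) + (-8.07×10⁻⁶)/(0.827) + (8.30×10⁻⁶)/(0.827) + (-6.76×10⁻⁶)/(0.827)] = -1.48×10⁵ V.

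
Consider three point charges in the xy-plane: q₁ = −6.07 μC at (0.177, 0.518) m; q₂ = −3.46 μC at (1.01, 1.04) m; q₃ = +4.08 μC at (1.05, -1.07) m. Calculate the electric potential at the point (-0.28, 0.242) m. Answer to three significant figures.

-1.03×10⁵ V

Electric potential is a scalar, so the contributions from each charge add algebraically: V = Σ kqᵢ/rᵢ.
Distances from the field point to each charge: r₁ = 0.534 m, r₂ = 1.52 m, r₃ = 1.87 m.
V = k[(-6.07×10⁻⁶)/(0.534) + (-3.46×10⁻⁶)/(1.52) + (4.08×10⁻⁶)/(1.87)] = -1.03×10⁵ V.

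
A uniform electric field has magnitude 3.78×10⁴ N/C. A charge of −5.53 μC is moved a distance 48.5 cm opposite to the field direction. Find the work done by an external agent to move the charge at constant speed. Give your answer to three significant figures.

The potential change for a displacement 48.5 cm opposite to the field direction is ΔV = +Ed = 1.83×10⁴ V.
W_ext = qΔV = -0.101 J.

-0.101 J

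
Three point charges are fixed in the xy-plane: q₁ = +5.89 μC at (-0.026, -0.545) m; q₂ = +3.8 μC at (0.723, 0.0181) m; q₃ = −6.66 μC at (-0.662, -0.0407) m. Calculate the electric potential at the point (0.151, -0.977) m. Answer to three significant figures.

The total potential is the scalar sum of each charge's contribution, V = Σ kqᵢ/rᵢ.
Distances from the field point to each charge: r₁ = 0.467 m, r₂ = 1.15 m, r₃ = 1.24 m.
V = k[(5.89×10⁻⁶)/(0.467) + (3.80×10⁻⁶)/(1.15) + (-6.66×10⁻⁶)/(1.24)] = 9.49×10⁴ V.

9.49×10⁴ V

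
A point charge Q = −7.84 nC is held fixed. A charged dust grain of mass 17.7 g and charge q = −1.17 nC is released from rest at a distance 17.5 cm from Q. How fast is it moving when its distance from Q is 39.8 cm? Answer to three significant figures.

Only the electrostatic force acts, so mechanical energy is conserved: ½mv² = U₁ − U₂ = kQq(1/r₁ − 1/r₂).
U₁ − U₂ = (8.99×10⁹ N·m²/C²)(-7.84×10⁻⁹ C)(-1.17×10⁻⁹ C)(1/0.175 − 1/0.398) = 2.64×10⁻⁷ J.
v = √(2·2.64×10⁻⁷/0.0177) = 5.46×10⁻³ m/s.

5.46×10⁻³ m/s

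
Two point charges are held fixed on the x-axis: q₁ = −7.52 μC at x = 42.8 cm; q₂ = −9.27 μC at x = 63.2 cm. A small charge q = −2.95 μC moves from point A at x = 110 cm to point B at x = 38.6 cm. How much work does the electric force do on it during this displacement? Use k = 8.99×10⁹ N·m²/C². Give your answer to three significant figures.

-4.93 J

The work done by the electric force is W_field = −ΔU = −q(V_B − V_A) = q(V_A − V_B).
At A: distances to the source charges are 0.672 m, 0.468 m; V_A = Σ kqᵢ/rᵢ = -2.79×10⁵ V.
At B: distances to the source charges are 0.0420 m, 0.246 m; V_B = Σ kqᵢ/rᵢ = -1.95×10⁶ V.
ΔV = V_B − V_A = -1.67×10⁶ V.
W_field = −qΔV = −(-2.95×10⁻⁶ C)(-1.67×10⁶ V) = -4.93 J.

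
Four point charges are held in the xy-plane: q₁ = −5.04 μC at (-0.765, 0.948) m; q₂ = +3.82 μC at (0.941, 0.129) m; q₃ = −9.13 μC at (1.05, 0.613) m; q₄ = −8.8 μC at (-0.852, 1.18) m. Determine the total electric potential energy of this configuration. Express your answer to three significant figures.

1.33 J

The assembly work is the sum of pairwise potential energies, U = Σ_{i<j} kqᵢqⱼ/rᵢⱼ.
Pair separations: r₁₂ = 1.89 m, r₁₃ = 1.85 m, r₁₄ = 0.248 m, r₂₃ = 0.496 m, r₂₄ = 2.08 m, r₃₄ = 1.98 m.
Summing all 6 pair terms gives U = 1.33 J.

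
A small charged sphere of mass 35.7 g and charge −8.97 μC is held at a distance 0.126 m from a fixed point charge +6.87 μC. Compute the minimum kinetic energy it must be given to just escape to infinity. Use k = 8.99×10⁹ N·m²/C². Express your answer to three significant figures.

To just escape, total mechanical energy must reach zero at infinity: ½mv²_min + U = 0, so ½mv²_min = −U = |kQq|/r.
|U| = |kQq|/r = (8.99×10⁹ N·m²/C²)(6.87×10⁻⁶)(8.97×10⁻⁶)/(0.126) = 4.40 J.

4.40 J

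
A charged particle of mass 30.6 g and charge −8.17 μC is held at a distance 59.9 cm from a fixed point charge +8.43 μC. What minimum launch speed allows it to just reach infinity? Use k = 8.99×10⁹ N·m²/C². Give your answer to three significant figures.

To just escape, total mechanical energy must reach zero at infinity: ½mv²_min + U = 0, so ½mv²_min = −U = |kQq|/r.
|U| = |kQq|/r = (8.99×10⁹ N·m²/C²)(8.43×10⁻⁶)(8.17×10⁻⁶)/(0.599) = 1.03 J.
v_min = √(2|U|/m) = √(2·1.03/0.0306) = 8.22 m/s.

8.22 m/s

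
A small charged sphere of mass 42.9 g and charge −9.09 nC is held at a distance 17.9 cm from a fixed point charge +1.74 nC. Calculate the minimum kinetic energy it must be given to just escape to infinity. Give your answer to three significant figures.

7.94×10⁻⁷ J

To just escape, total mechanical energy must reach zero at infinity: ½mv²_min + U = 0, so ½mv²_min = −U = |kQq|/r.
|U| = |kQq|/r = (8.99×10⁹ N·m²/C²)(1.74×10⁻⁹)(9.09×10⁻⁹)/(0.179) = 7.94×10⁻⁷ J.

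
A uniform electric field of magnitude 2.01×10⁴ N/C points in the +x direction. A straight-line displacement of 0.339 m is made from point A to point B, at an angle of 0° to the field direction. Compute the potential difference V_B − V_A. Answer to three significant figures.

Only the component of displacement along E changes the potential: ΔV = −E·d·cosθ.
ΔV = −(2.01×10⁴ V/m)(0.339 m)cos0° = -6810 V.

-6810 V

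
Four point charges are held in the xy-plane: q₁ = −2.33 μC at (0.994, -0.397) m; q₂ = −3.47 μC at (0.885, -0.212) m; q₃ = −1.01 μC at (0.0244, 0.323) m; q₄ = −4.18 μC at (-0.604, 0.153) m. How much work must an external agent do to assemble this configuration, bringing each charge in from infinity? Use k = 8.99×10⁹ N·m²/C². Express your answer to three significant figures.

0.582 J

The assembly work is the sum of pairwise potential energies, U = Σ_{i<j} kqᵢqⱼ/rᵢⱼ.
Pair separations: r₁₂ = 0.215 m, r₁₃ = 1.21 m, r₁₄ = 1.69 m, r₂₃ = 1.01 m, r₂₄ = 1.53 m, r₃₄ = 0.651 m.
Summing all 6 pair terms gives U = 0.582 J.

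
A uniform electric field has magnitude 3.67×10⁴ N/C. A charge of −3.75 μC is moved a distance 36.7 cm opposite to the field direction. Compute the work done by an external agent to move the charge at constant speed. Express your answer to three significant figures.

-0.0505 J

The potential change for a displacement 36.7 cm opposite to the field direction is ΔV = +Ed = 1.35×10⁴ V.
W_ext = qΔV = -0.0505 J.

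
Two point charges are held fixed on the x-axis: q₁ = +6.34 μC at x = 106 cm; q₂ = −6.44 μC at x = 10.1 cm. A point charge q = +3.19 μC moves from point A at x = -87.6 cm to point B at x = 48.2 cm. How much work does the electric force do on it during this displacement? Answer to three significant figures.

0.0751 J

The work done by the electric force is W_field = −ΔU = −q(V_B − V_A) = q(V_A − V_B).
At A: distances to the source charges are 1.94 m, 0.977 m; V_A = Σ kqᵢ/rᵢ = -2.98×10⁴ V.
At B: distances to the source charges are 0.578 m, 0.381 m; V_B = Σ kqᵢ/rᵢ = -5.33×10⁴ V.
ΔV = V_B − V_A = -2.35×10⁴ V.
W_field = −qΔV = −(3.19×10⁻⁶ C)(-2.35×10⁴ V) = 0.0751 J.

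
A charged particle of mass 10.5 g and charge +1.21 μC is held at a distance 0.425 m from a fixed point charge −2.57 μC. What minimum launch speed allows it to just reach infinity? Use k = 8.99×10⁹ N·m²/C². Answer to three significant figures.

3.54 m/s

To just escape, total mechanical energy must reach zero at infinity: ½mv²_min + U = 0, so ½mv²_min = −U = |kQq|/r.
|U| = |kQq|/r = (8.99×10⁹ N·m²/C²)(2.57×10⁻⁶)(1.21×10⁻⁶)/(0.425) = 0.0658 J.
v_min = √(2|U|/m) = √(2·0.0658/0.0105) = 3.54 m/s.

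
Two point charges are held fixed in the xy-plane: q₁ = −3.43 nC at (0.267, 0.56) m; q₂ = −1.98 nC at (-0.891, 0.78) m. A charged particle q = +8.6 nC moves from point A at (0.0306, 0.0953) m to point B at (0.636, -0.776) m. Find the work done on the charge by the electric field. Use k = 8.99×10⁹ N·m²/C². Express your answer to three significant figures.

The work done by the electric force is W_field = −ΔU = −q(V_B − V_A) = q(V_A − V_B).
At A: distances to the source charges are 0.521 m, 1.15 m; V_A = Σ kqᵢ/rᵢ = -74.6 V.
At B: distances to the source charges are 1.39 m, 2.18 m; V_B = Σ kqᵢ/rᵢ = -30.4 V.
ΔV = V_B − V_A = 44.2 V.
W_field = −qΔV = −(8.60×10⁻⁹ C)(44.2 V) = -3.80×10⁻⁷ J.

-3.80×10⁻⁷ J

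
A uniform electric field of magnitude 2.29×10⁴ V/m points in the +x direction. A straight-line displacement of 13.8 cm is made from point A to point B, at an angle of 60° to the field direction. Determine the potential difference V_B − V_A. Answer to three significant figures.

-1580 V

Only the component of displacement along E changes the potential: ΔV = −E·d·cosθ.
ΔV = −(2.29×10⁴ V/m)(0.138 m)cos60° = -1580 V.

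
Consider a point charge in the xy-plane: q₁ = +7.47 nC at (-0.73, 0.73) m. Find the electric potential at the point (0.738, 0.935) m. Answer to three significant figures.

45.3 V

The total potential is the scalar sum of each charge's contribution, V = Σ kqᵢ/rᵢ.
Distances from the field point to each charge: r₁ = 1.48 m.
V = k[(7.47×10⁻⁹)/(1.48)] = 45.3 V.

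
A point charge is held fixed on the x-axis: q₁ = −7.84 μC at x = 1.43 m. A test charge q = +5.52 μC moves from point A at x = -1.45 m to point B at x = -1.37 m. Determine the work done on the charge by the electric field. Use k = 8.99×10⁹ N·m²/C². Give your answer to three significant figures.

The work done by the electric force is W_field = −ΔU = −q(V_B − V_A) = q(V_A − V_B).
At A: distance to the source charge is 2.88 m; V_A = kq₁/r = -2.45×10⁴ V.
At B: distance to the source charge is 2.80 m; V_B = kq₁/r = -2.52×10⁴ V.
ΔV = V_B − V_A = -699 V.
W_field = −qΔV = −(5.52×10⁻⁶ C)(-699 V) = 3.86×10⁻³ J.

3.86×10⁻³ J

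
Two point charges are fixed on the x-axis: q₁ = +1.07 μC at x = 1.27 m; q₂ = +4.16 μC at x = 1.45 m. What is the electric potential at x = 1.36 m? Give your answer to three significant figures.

The total potential is the scalar sum of each charge's contribution, V = Σ kqᵢ/rᵢ.
Distances from the field point to each charge: r₁ = 0.0900 m, r₂ = 0.0900 m.
V = k[(1.07×10⁻⁶)/(0.0900) + (4.16×10⁻⁶)/(0.0900)] = 5.22×10⁵ V.

5.22×10⁵ V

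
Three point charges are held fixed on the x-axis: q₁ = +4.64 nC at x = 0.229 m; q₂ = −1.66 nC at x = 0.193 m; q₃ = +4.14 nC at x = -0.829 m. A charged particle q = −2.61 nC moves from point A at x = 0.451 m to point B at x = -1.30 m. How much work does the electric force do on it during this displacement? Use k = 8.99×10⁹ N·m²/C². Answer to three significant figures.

-1.64×10⁻⁷ J

The work done by the electric force is W_field = −ΔU = −q(V_B − V_A) = q(V_A − V_B).
At A: distances to the source charges are 0.222 m, 0.258 m, 1.28 m; V_A = Σ kqᵢ/rᵢ = 159 V.
At B: distances to the source charges are 1.53 m, 1.49 m, 0.471 m; V_B = Σ kqᵢ/rᵢ = 96.3 V.
ΔV = V_B − V_A = -62.8 V.
W_field = −qΔV = −(-2.61×10⁻⁹ C)(-62.8 V) = -1.64×10⁻⁷ J.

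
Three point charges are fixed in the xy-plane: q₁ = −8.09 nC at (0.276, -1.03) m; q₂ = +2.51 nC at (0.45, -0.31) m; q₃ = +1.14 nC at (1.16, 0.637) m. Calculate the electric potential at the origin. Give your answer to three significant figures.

The total potential is the scalar sum of each charge's contribution, V = Σ kqᵢ/rᵢ.
Distances from the field point to each charge: r₁ = 1.07 m, r₂ = 0.546 m, r₃ = 1.32 m.
V = k[(-8.09×10⁻⁹)/(1.07) + (2.51×10⁻⁹)/(0.546) + (1.14×10⁻⁹)/(1.32)] = -19.2 V.

-19.2 V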